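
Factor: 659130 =2^1*3^1*5^1*127^1 * 173^1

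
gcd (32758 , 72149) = 11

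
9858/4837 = 9858/4837 = 2.04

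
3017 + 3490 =6507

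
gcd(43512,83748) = 84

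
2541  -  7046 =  - 4505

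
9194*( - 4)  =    -  36776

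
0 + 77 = 77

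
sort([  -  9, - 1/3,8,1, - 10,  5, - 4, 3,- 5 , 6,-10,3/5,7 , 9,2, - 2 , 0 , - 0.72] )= [ - 10, - 10, - 9, - 5, - 4, - 2, - 0.72, - 1/3, 0,3/5 , 1,2, 3,  5,6,7,8,9 ] 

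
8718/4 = 2179  +  1/2 = 2179.50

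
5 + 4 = 9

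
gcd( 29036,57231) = 1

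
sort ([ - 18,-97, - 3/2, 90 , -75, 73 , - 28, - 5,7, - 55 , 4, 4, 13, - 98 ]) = [ - 98, - 97, - 75, - 55, - 28, - 18, - 5, - 3/2,4, 4,7, 13,73, 90 ] 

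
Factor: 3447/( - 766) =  - 9/2=- 2^( - 1)*3^2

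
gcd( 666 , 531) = 9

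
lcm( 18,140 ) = 1260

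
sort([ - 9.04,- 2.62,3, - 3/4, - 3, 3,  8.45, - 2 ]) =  [ - 9.04, - 3, - 2.62, - 2, - 3/4 , 3, 3,  8.45]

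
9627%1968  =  1755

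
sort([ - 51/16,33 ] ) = [  -  51/16,33]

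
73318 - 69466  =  3852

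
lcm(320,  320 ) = 320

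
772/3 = 257 + 1/3 = 257.33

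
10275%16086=10275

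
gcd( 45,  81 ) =9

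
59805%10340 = 8105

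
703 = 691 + 12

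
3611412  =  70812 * 51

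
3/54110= 3/54110 = 0.00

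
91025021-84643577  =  6381444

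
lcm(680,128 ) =10880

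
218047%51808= 10815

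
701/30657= 701/30657 = 0.02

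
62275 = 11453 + 50822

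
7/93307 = 7/93307 = 0.00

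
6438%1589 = 82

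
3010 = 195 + 2815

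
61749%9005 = 7719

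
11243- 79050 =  - 67807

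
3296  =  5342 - 2046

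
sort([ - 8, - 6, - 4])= [ - 8, - 6, - 4 ]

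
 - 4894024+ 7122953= 2228929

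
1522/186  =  761/93 = 8.18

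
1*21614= 21614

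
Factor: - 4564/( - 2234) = 2^1*7^1*163^1*1117^ ( - 1 )= 2282/1117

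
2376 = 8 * 297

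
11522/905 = 12 + 662/905 = 12.73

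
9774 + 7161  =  16935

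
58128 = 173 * 336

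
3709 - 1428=2281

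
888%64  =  56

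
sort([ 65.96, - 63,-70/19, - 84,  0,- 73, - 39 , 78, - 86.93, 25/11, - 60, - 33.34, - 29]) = [ - 86.93,-84, - 73, - 63, - 60, - 39, - 33.34,-29, - 70/19,0, 25/11,65.96,78]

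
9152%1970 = 1272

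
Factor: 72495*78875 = 3^4  *  5^4*179^1*631^1 = 5718043125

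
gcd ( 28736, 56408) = 8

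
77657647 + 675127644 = 752785291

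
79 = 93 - 14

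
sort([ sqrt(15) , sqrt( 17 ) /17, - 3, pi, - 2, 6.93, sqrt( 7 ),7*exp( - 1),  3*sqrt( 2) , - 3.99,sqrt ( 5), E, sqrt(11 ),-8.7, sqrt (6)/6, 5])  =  [  -  8.7, - 3.99, - 3, - 2, sqrt(17 ) /17, sqrt (6 )/6, sqrt(5 ),7 * exp(-1),  sqrt( 7),E, pi,sqrt(11 ), sqrt(15), 3 * sqrt(2 ), 5, 6.93]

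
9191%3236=2719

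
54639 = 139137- 84498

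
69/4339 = 69/4339  =  0.02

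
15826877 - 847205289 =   -  831378412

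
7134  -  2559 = 4575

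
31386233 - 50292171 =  -18905938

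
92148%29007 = 5127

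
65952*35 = 2308320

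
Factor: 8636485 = 5^1* 11^1*13^1*47^1*257^1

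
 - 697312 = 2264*(-308)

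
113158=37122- - 76036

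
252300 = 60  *4205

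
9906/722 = 4953/361 = 13.72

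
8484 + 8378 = 16862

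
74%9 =2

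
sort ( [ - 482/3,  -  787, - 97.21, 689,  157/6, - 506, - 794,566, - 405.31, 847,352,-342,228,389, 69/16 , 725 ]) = [- 794, - 787, - 506, - 405.31, - 342, - 482/3, - 97.21, 69/16,  157/6,228,352,389, 566,  689,725,847 ] 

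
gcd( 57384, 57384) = 57384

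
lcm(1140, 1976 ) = 29640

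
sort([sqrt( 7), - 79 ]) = [ - 79, sqrt (7)]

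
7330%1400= 330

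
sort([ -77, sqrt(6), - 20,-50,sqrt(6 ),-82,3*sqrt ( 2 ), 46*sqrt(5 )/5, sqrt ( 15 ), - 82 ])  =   [ - 82, - 82,-77, - 50, - 20, sqrt( 6 ), sqrt ( 6),  sqrt(15 ) , 3*sqrt (2),46*sqrt( 5)/5] 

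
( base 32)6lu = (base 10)6846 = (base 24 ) bl6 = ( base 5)204341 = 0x1abe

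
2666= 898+1768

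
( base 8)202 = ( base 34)3S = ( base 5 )1010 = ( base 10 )130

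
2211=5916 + - 3705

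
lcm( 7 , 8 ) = 56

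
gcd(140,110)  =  10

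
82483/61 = 82483/61 = 1352.18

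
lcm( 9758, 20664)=351288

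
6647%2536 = 1575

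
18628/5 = 3725 + 3/5= 3725.60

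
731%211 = 98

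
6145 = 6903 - 758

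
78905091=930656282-851751191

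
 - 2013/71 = -2013/71 = - 28.35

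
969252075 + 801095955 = 1770348030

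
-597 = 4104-4701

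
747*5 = 3735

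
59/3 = 59/3 = 19.67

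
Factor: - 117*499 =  - 3^2 * 13^1 * 499^1 = - 58383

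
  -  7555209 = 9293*( - 813)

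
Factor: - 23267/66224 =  - 2^( - 4 )*53^1*439^1*4139^( - 1) 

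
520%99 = 25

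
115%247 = 115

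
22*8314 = 182908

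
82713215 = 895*92417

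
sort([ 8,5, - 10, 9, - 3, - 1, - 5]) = [ - 10, - 5, - 3, - 1  ,  5,8, 9]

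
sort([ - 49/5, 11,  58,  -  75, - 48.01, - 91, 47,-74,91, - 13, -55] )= [ - 91, - 75, - 74, - 55, - 48.01, - 13, - 49/5, 11, 47, 58, 91 ]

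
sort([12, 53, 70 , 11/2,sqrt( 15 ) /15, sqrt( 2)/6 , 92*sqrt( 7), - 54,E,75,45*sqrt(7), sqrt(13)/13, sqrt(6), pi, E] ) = [ - 54,sqrt (2) /6, sqrt( 15 )/15  ,  sqrt( 13 ) /13, sqrt(6),E, E, pi, 11/2, 12, 53, 70, 75, 45*sqrt(7), 92*sqrt(7 )]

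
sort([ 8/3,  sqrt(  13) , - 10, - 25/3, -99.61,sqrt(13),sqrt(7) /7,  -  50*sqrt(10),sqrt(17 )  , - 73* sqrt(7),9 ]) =[ - 73*sqrt( 7 ),- 50*sqrt( 10 ),-99.61, - 10,  -  25/3, sqrt(7 ) /7, 8/3, sqrt( 13),sqrt(13),sqrt ( 17), 9 ]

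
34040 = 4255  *8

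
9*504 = 4536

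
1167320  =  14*83380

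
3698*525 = 1941450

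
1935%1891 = 44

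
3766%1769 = 228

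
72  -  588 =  - 516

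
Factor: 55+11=2^1*3^1*11^1 = 66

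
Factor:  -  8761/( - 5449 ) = 5449^( - 1)*8761^1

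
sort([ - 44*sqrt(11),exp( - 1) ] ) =[-44*sqrt( 11 ), exp( - 1)]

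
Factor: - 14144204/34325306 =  - 7072102/17162653 = - 2^1 * 17^1* 67^ ( - 1) * 127^(- 1)*2017^( - 1) * 208003^1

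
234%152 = 82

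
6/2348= 3/1174 = 0.00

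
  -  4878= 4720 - 9598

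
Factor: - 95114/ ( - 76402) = 47557/38201 = 19^1*2503^1*38201^( - 1) 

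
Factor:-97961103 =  - 3^3*3628189^1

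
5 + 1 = 6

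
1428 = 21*68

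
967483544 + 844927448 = 1812410992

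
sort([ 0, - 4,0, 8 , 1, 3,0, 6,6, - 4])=[-4, - 4, 0, 0 , 0,  1, 3, 6,6,8]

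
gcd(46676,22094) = 2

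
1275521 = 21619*59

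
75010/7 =75010/7 = 10715.71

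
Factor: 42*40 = 1680 = 2^4*3^1*5^1 * 7^1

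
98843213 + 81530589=180373802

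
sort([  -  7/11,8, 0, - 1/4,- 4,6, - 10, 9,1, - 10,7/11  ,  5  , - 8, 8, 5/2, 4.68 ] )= [ - 10, - 10, - 8, - 4, - 7/11, - 1/4, 0,7/11,1,5/2  ,  4.68, 5, 6, 8,8,9]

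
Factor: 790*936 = 739440= 2^4 *3^2 * 5^1*13^1*79^1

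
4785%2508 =2277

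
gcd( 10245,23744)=1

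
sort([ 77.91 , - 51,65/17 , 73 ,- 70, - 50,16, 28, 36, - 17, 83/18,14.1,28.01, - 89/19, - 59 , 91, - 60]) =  [  -  70, - 60, - 59, - 51, - 50, - 17,  -  89/19,65/17,  83/18,  14.1, 16,28 , 28.01, 36,  73,  77.91 , 91 ] 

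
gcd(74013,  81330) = 3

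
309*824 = 254616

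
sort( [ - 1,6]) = [ - 1 , 6] 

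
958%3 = 1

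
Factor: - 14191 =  - 23^1*617^1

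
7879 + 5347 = 13226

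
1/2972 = 1/2972 =0.00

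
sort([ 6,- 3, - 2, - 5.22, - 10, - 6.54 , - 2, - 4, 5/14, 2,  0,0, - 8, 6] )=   [ - 10  ,  -  8, - 6.54, - 5.22, - 4, - 3, - 2  , - 2,0,  0, 5/14, 2, 6, 6]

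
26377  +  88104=114481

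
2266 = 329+1937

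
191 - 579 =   -  388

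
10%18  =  10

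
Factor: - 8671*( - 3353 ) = 29073863= 7^1*13^1*23^1*  29^1*479^1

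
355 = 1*355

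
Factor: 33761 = 7^2*13^1 * 53^1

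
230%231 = 230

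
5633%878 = 365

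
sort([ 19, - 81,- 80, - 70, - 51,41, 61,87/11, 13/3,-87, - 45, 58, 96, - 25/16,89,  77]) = [ - 87, - 81,  -  80, - 70,  -  51 , - 45,- 25/16, 13/3, 87/11,19, 41,58,  61, 77, 89 , 96 ] 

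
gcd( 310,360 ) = 10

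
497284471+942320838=1439605309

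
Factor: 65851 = 65851^1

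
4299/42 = 1433/14 = 102.36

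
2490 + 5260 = 7750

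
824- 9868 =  - 9044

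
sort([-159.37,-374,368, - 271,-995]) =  [ - 995, - 374,-271, - 159.37, 368]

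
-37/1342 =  - 1  +  1305/1342 = -0.03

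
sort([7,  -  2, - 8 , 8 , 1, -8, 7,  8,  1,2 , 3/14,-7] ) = [-8,-8,-7,-2,  3/14, 1 , 1 , 2, 7, 7 , 8,8 ]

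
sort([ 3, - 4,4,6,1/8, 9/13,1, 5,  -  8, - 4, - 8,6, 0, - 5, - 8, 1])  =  [ - 8,-8, - 8, - 5, - 4, - 4,0, 1/8,9/13, 1 , 1 , 3, 4,5, 6,6] 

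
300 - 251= 49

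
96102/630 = 152 + 19/35 =152.54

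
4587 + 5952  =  10539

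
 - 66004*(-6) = 396024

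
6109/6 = 1018+ 1/6= 1018.17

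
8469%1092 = 825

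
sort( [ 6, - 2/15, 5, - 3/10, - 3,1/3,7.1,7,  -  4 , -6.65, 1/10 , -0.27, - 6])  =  [ - 6.65, - 6, - 4, - 3, - 3/10, - 0.27, - 2/15,  1/10,1/3, 5 , 6,  7,7.1] 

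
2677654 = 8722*307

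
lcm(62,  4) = 124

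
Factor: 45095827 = 7^2*920323^1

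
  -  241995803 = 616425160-858420963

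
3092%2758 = 334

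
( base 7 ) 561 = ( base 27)ai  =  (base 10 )288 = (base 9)350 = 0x120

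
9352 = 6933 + 2419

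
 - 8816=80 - 8896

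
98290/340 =9829/34=289.09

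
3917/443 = 8 + 373/443 = 8.84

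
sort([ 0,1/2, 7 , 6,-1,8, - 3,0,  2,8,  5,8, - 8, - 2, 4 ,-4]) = [ - 8, - 4, - 3, - 2, - 1,0,0,1/2,2,4,5, 6,7, 8,8,8]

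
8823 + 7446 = 16269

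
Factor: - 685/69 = - 3^( - 1) * 5^1 * 23^ ( - 1)*137^1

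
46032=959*48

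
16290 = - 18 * ( - 905) 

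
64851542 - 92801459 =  - 27949917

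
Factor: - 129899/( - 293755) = 5^( - 1) * 109^(-1 )*241^1= 241/545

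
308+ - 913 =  - 605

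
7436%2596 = 2244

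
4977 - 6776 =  - 1799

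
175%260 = 175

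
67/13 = 5 +2/13 = 5.15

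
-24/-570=4/95=0.04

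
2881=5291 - 2410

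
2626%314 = 114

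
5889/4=5889/4 = 1472.25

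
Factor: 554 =2^1*277^1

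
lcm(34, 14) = 238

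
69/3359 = 69/3359 =0.02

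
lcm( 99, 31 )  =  3069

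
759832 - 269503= 490329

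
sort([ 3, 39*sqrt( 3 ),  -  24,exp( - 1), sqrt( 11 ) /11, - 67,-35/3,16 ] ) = [ - 67,  -  24, - 35/3 , sqrt(11 ) /11 , exp( - 1),3,16,  39*sqrt(3 )]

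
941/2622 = 941/2622 = 0.36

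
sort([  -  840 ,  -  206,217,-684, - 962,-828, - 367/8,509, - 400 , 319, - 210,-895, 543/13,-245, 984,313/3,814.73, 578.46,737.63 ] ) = [-962, - 895,-840, - 828, - 684, - 400, - 245, -210, -206, -367/8,543/13,313/3,217 , 319,509,578.46,737.63,  814.73,984]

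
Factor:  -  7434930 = -2^1 * 3^1*5^1*47^1*5273^1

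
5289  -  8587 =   -  3298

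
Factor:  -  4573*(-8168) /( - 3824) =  - 2^( - 1)*17^1* 239^( - 1 )*269^1*1021^1 = - 4669033/478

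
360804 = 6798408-6437604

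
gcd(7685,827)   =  1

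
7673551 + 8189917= 15863468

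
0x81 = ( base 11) 108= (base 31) 45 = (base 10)129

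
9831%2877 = 1200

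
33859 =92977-59118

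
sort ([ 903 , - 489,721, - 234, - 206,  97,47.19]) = [ - 489, - 234,-206,47.19 , 97,721, 903]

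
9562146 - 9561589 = 557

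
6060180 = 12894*470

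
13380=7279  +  6101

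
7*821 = 5747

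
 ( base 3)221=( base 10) 25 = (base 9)27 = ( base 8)31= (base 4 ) 121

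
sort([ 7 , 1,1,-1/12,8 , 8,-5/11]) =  [ - 5/11, - 1/12,1, 1,7 , 8,8]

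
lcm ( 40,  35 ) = 280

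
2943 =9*327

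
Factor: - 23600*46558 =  - 2^5*5^2*59^1  *23279^1=- 1098768800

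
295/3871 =295/3871=0.08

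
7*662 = 4634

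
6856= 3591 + 3265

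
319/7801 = 11/269 = 0.04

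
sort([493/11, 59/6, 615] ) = [ 59/6, 493/11, 615 ]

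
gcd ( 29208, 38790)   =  6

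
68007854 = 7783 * 8738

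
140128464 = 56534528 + 83593936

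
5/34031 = 5/34031 = 0.00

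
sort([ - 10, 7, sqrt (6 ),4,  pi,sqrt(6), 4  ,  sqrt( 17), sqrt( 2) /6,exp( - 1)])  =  [ - 10 , sqrt ( 2)/6 , exp( - 1), sqrt( 6 ),sqrt(6 ),pi , 4 , 4, sqrt( 17 ), 7]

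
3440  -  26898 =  - 23458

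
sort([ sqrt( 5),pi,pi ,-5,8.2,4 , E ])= [ - 5, sqrt (5), E, pi, pi, 4, 8.2]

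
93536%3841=1352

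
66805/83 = 804  +  73/83 = 804.88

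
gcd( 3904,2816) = 64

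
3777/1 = 3777 = 3777.00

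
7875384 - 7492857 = 382527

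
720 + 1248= 1968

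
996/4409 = 996/4409 =0.23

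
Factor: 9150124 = 2^2  *2287531^1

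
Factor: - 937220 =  - 2^2*5^1 * 46861^1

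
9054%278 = 158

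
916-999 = -83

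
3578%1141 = 155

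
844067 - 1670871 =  - 826804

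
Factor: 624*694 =433056=2^5 * 3^1*13^1*347^1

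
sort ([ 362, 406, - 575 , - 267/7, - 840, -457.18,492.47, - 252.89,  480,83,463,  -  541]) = [-840,-575,  -  541, - 457.18, - 252.89,-267/7,83 , 362,406,463, 480,492.47]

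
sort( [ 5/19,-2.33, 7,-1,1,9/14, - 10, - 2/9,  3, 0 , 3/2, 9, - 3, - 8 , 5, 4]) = [ - 10  ,-8,-3 ,  -  2.33 , - 1, - 2/9 , 0,5/19,9/14, 1,3/2,3,4, 5 , 7 , 9 ] 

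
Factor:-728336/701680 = - 929/895 = - 5^( - 1)*179^(  -  1)*929^1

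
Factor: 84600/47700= 2^1*47^1*53^( - 1 ) =94/53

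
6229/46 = 135  +  19/46 =135.41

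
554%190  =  174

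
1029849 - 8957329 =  - 7927480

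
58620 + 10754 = 69374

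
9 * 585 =5265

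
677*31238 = 21148126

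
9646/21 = 459  +  1/3 = 459.33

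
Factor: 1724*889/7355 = 2^2 * 5^ ( - 1 )*7^1*127^1*431^1 * 1471^( - 1) = 1532636/7355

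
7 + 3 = 10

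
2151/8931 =717/2977= 0.24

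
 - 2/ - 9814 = 1/4907 = 0.00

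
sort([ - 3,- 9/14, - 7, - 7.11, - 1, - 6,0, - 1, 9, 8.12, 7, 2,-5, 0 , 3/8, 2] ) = [ - 7.11, - 7, - 6, - 5, - 3, - 1, - 1, - 9/14,  0,0, 3/8,2, 2, 7,8.12, 9] 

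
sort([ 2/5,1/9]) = [1/9,2/5]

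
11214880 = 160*70093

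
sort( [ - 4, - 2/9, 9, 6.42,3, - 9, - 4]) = [ - 9, - 4, - 4, - 2/9, 3,  6.42, 9 ] 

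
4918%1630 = 28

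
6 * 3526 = 21156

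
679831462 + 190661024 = 870492486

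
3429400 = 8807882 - 5378482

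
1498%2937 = 1498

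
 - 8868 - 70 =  - 8938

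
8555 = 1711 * 5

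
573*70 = 40110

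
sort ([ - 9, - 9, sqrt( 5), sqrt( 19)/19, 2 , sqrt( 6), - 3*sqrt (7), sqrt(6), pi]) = [ - 9, - 9, - 3 *sqrt (7), sqrt(19 )/19,2, sqrt( 5), sqrt(6), sqrt( 6) , pi]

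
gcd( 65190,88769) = 1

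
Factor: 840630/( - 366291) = -280210/122097 = -2^1*3^(  -  1)*5^1 * 7^1*4003^1*40699^(-1)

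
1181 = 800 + 381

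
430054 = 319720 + 110334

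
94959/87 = 31653/29 = 1091.48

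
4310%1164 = 818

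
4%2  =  0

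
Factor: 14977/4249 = 7^ ( - 1)*17^1*607^ ( - 1 )*881^1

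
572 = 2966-2394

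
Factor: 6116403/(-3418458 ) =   -  2038801/1139486 =- 2^( - 1 )*109^(  -  1 )*5227^( - 1)*2038801^1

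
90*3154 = 283860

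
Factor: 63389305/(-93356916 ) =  - 2^( - 2)*3^( - 1) * 5^1*7^1*29^( - 1) * 59^1*30697^1 * 268267^(-1)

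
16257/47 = 345+ 42/47=345.89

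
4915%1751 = 1413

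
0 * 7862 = 0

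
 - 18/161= - 18/161 =- 0.11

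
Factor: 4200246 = 2^1*3^2 * 233347^1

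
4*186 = 744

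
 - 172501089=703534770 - 876035859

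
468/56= 117/14 = 8.36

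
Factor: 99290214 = 2^1*3^2*  5516123^1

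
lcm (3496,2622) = 10488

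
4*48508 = 194032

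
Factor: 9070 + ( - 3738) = 2^2*31^1*43^1 =5332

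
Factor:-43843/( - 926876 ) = 2^( - 2)*17^1*2579^1 * 231719^( - 1)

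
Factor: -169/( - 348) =2^( - 2)*3^ (-1)*13^2*29^( - 1)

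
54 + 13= 67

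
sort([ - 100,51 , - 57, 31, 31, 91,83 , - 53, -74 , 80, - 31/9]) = [ - 100, - 74, - 57, - 53, - 31/9 , 31,31,  51, 80 , 83, 91 ]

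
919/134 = 919/134 = 6.86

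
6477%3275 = 3202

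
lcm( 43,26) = 1118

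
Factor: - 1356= - 2^2 * 3^1 * 113^1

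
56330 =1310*43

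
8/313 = 8/313 = 0.03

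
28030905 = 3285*8533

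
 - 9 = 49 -58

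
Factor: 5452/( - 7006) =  - 2726/3503 = -2^1*29^1*31^( - 1)*47^1*113^(- 1)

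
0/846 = 0 = 0.00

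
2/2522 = 1/1261 = 0.00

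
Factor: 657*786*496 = 2^5*  3^3*31^1* 73^1*131^1 = 256135392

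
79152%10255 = 7367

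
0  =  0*2149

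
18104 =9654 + 8450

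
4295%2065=165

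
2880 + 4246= 7126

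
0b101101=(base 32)1d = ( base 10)45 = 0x2d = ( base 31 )1e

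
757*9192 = 6958344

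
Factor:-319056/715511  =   - 2^4*3^1 *17^2*23^1*31^ ( - 1 )*23081^( - 1)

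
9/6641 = 9/6641 = 0.00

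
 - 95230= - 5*19046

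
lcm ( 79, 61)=4819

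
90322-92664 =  - 2342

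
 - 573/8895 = -1 + 2774/2965   =  -0.06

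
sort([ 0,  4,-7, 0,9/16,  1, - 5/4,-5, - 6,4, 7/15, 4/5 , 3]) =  [-7,  -  6, - 5,-5/4,0, 0,7/15,9/16,4/5,1, 3,4, 4 ]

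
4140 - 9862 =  - 5722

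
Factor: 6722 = 2^1*3361^1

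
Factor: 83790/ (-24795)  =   - 2^1*7^2*29^(-1)= - 98/29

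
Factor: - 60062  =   - 2^1*59^1*509^1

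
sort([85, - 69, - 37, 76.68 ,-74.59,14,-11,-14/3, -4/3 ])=[ - 74.59, - 69,-37, - 11, - 14/3, - 4/3,14, 76.68,85]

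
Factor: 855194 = 2^1*427597^1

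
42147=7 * 6021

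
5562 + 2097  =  7659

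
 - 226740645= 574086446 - 800827091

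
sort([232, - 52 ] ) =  [ - 52,232]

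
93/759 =31/253 = 0.12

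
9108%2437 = 1797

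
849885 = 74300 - - 775585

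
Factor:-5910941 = -67^1* 88223^1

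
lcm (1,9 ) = 9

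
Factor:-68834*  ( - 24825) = 1708804050 = 2^1*3^1*5^2 * 127^1*271^1*331^1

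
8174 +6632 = 14806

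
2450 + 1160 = 3610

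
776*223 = 173048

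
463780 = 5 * 92756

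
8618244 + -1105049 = 7513195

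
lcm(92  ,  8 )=184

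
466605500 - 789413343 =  - 322807843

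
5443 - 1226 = 4217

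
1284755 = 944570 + 340185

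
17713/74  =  17713/74 = 239.36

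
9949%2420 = 269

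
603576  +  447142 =1050718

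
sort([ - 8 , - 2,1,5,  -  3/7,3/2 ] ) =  [ - 8, - 2, - 3/7,1,3/2,  5 ] 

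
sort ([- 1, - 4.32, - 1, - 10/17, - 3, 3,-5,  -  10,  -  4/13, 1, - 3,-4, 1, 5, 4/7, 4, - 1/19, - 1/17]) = [-10, - 5 ,- 4.32, - 4, - 3,-3,-1,-1, - 10/17, - 4/13, - 1/17,-1/19, 4/7 , 1, 1, 3, 4, 5]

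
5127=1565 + 3562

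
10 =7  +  3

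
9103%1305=1273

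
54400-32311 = 22089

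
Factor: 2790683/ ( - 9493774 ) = -2^( - 1 )*7^1*263^( - 1 )*  18049^( - 1)*398669^1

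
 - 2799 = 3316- 6115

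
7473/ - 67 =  - 112 + 31/67 = - 111.54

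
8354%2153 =1895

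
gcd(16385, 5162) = 29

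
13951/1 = 13951 = 13951.00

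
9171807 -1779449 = 7392358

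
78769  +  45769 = 124538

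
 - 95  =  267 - 362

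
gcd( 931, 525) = 7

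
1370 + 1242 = 2612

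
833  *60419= 50329027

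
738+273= 1011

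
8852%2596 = 1064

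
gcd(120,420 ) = 60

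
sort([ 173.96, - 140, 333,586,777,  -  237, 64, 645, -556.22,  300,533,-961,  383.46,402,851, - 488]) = [ - 961,-556.22, -488 , - 237,-140, 64, 173.96,300 , 333, 383.46,402,  533, 586,645, 777  ,  851 ]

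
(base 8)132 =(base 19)4E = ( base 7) 156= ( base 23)3l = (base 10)90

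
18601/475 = 979/25 = 39.16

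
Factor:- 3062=-2^1 * 1531^1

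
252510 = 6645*38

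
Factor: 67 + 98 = 3^1*5^1*11^1 = 165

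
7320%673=590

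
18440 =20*922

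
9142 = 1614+7528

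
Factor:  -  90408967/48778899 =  -3^ (-1)*11^1*13^( - 1 )*17^(-1)*29^(-1)*43^( - 1)*59^ ( - 1)* 73^1* 112589^1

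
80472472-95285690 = - 14813218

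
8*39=312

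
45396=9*5044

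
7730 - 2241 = 5489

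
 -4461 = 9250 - 13711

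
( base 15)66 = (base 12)80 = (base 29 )39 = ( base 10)96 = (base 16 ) 60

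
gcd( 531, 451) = 1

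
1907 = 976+931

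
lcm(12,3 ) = 12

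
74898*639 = 47859822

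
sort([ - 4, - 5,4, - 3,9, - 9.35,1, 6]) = [ - 9.35 , - 5, - 4, - 3,1,4, 6,9 ]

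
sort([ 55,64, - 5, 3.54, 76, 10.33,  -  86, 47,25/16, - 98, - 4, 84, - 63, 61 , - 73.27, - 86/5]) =[-98,-86,- 73.27, - 63,  -  86/5, - 5, - 4, 25/16,3.54,10.33, 47, 55, 61, 64, 76,84 ] 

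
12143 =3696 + 8447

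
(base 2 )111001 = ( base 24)29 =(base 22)2D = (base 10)57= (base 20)2H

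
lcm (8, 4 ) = 8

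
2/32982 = 1/16491 = 0.00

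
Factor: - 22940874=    - 2^1 * 3^3 * 11^2 * 3511^1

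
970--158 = 1128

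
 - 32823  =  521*( - 63 ) 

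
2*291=582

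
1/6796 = 1/6796 = 0.00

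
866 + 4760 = 5626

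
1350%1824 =1350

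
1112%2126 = 1112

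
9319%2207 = 491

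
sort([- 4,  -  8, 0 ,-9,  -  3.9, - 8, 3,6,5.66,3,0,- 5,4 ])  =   [ - 9,-8, - 8 , - 5,- 4,-3.9,0, 0,3,3,4 , 5.66,  6 ]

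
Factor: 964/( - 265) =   -  2^2*5^( - 1)*53^( - 1)*241^1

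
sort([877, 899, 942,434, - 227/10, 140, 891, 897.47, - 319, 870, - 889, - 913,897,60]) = [ - 913,  -  889, - 319, - 227/10,  60 , 140, 434, 870, 877,891, 897, 897.47,899, 942]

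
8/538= 4/269 = 0.01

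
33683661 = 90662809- 56979148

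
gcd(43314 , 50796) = 6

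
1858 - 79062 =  - 77204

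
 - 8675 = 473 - 9148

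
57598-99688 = -42090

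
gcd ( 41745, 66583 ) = 11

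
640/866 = 320/433 =0.74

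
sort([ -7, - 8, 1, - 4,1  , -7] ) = [ - 8, - 7 , - 7, - 4,  1 , 1 ] 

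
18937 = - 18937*( - 1 ) 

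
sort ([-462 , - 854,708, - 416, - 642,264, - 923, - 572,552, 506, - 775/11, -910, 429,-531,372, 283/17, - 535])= [ - 923, - 910, - 854,- 642, - 572, - 535, - 531, - 462 ,- 416 , - 775/11, 283/17,264,372, 429,506,  552, 708 ] 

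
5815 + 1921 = 7736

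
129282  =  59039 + 70243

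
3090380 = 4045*764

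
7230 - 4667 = 2563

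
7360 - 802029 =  - 794669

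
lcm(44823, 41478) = 2779026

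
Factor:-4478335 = -5^1 * 895667^1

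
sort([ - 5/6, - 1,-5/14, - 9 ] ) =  [ - 9, - 1, - 5/6, - 5/14] 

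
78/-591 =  - 26/197 = -0.13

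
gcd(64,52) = 4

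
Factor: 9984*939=9374976 = 2^8*3^2* 13^1*313^1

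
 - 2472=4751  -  7223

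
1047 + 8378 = 9425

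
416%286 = 130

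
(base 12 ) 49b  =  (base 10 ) 695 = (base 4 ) 22313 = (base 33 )L2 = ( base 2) 1010110111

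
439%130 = 49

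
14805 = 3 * 4935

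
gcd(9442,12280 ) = 2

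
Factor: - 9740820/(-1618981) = 2^2 * 3^1 * 5^1 * 7^ ( - 1)*13^( - 1 ) * 31^1*5237^1*17791^(-1)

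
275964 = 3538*78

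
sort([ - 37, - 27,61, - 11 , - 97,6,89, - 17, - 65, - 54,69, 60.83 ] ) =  [  -  97,-65,-54,  -  37, - 27, - 17, - 11 , 6, 60.83, 61,69,89 ]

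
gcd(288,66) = 6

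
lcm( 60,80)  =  240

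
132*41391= 5463612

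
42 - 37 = 5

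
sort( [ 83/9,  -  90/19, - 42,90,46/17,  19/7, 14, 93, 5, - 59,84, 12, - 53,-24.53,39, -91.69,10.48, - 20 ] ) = [ - 91.69, -59, - 53, -42,-24.53,  -  20,  -  90/19, 46/17 , 19/7, 5 , 83/9, 10.48,  12,  14, 39, 84,90, 93]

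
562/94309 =562/94309 = 0.01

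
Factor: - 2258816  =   - 2^7*7^1*2521^1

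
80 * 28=2240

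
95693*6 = 574158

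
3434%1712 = 10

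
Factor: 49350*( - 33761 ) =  - 1666105350 = - 2^1*3^1*5^2*7^3*13^1 * 47^1*53^1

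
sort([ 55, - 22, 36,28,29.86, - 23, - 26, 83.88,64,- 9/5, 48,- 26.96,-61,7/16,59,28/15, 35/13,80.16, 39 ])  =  [- 61,-26.96,-26, - 23,  -  22, - 9/5,7/16,28/15, 35/13, 28,29.86,36,39, 48,55,59,64,80.16,83.88 ]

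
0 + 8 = 8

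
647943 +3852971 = 4500914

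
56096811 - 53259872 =2836939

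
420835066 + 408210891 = 829045957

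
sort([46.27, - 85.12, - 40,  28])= [ -85.12, - 40,28, 46.27]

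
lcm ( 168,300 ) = 4200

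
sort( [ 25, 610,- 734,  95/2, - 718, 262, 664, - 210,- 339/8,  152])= [ - 734, - 718, - 210, - 339/8,25,95/2, 152 , 262 , 610, 664 ] 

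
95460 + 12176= 107636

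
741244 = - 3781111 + 4522355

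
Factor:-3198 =  -  2^1*3^1*13^1*41^1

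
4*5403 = 21612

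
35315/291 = 35315/291 = 121.36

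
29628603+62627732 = 92256335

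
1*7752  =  7752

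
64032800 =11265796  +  52767004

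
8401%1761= 1357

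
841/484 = 841/484 = 1.74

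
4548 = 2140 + 2408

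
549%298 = 251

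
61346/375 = 163 + 221/375 = 163.59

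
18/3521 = 18/3521 = 0.01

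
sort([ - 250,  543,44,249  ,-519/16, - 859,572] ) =[  -  859, - 250, - 519/16,44,249, 543,572 ]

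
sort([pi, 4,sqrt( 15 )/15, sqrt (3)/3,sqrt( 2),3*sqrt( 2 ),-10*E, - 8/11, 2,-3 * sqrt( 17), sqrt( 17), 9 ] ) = [ - 10*E,-3*sqrt(17 ),-8/11, sqrt( 15) /15,sqrt( 3)/3, sqrt( 2 ), 2, pi, 4, sqrt( 17), 3*sqrt(2), 9 ]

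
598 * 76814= 45934772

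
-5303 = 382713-388016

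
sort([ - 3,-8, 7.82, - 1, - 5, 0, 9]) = [  -  8, - 5 , - 3,-1,0,7.82, 9]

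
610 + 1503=2113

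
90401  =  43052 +47349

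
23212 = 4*5803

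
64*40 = 2560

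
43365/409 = 106 + 11/409 =106.03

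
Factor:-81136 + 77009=-4127= - 4127^1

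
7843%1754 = 827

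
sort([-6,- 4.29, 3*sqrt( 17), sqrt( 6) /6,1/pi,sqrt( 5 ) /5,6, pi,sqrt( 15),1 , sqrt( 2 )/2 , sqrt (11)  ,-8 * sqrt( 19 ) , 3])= [-8 *sqrt( 19), - 6, - 4.29, 1/pi,sqrt(6 ) /6 , sqrt(5) /5,sqrt( 2)/2 , 1 , 3,pi, sqrt ( 11), sqrt( 15),6,3*sqrt( 17)]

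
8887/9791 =8887/9791 = 0.91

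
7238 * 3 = 21714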